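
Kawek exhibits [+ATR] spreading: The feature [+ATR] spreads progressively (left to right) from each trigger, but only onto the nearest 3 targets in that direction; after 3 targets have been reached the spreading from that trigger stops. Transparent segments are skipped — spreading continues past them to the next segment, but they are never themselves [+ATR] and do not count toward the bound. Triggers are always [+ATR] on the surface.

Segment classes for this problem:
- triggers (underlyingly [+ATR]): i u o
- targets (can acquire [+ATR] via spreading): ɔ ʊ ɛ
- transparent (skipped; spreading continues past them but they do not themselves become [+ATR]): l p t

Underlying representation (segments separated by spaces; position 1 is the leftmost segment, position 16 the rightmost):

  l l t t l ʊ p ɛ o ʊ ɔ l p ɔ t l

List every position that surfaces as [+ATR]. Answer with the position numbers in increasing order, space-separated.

From /o/ at 9 rightward: 10 /ʊ/ → [+ATR]; 11 /ɔ/ → [+ATR]; 12 /l/ transparent; 13 /p/ transparent; 14 /ɔ/ → [+ATR]; bound reached.
Targets with no active source: positions 6 8 stay [-ATR].

9 10 11 14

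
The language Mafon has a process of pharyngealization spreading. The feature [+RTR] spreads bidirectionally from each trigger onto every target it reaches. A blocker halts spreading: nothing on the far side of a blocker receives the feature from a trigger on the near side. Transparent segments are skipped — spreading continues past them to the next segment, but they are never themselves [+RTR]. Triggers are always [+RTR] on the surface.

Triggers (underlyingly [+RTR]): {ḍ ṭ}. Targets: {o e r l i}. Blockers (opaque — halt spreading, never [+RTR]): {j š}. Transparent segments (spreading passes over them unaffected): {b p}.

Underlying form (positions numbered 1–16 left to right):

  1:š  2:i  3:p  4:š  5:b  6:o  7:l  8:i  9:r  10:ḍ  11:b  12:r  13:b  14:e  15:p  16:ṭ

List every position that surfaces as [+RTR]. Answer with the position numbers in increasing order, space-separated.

From /ḍ/ at 10 rightward: 11 /b/ transparent; 12 /r/ → [+RTR]; 13 /b/ transparent; 14 /e/ → [+RTR]; 15 /p/ transparent; 16 /ṭ/ is itself a trigger — this domain ends here.
From /ḍ/ at 10 leftward: 9 /r/ → [+RTR]; 8 /i/ → [+RTR]; 7 /l/ → [+RTR]; 6 /o/ → [+RTR]; 5 /b/ transparent; 4 /š/ blocks.
From /ṭ/ at 16 rightward: word edge.
From /ṭ/ at 16 leftward: 15 /p/ transparent; 14 /e/ → [+RTR]; 13 /b/ transparent; 12 /r/ → [+RTR]; 11 /b/ transparent; 10 /ḍ/ is itself a trigger — this domain ends here.
Target with no active source: position 2 stays [-emphatic].

6 7 8 9 10 12 14 16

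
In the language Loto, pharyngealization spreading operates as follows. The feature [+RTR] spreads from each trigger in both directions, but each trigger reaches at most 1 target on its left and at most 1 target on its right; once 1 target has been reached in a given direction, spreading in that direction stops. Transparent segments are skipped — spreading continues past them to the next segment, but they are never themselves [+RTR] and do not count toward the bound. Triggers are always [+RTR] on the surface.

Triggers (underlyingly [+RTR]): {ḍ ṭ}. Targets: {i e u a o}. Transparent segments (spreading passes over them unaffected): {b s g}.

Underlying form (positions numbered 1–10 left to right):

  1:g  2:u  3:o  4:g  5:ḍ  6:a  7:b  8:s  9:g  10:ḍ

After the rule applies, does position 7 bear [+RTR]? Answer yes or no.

From /ḍ/ at 5 rightward: 6 /a/ → [+RTR]; bound reached.
From /ḍ/ at 5 leftward: 4 /g/ transparent; 3 /o/ → [+RTR]; bound reached.
From /ḍ/ at 10 rightward: word edge.
From /ḍ/ at 10 leftward: 9 /g/ transparent; 8 /s/ transparent; 7 /b/ transparent; 6 /a/ → [+RTR]; bound reached.
Target with no active source: position 2 stays [-emphatic].
[+RTR] positions on the surface: 3 5 6 10.

no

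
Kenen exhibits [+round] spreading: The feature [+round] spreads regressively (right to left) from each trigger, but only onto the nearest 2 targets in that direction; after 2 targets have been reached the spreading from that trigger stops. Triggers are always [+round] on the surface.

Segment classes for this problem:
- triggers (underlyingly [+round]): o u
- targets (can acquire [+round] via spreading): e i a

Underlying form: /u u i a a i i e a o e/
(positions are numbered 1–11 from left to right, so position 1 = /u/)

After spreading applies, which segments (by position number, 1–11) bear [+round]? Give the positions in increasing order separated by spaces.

1 2 8 9 10

From /u/ at 1 leftward: word edge.
From /u/ at 2 leftward: 1 /u/ is itself a trigger — this domain ends here.
From /o/ at 10 leftward: 9 /a/ → [+round]; 8 /e/ → [+round]; bound reached.
Targets with no active source: positions 3 4 5 6 7 11 stay [-round].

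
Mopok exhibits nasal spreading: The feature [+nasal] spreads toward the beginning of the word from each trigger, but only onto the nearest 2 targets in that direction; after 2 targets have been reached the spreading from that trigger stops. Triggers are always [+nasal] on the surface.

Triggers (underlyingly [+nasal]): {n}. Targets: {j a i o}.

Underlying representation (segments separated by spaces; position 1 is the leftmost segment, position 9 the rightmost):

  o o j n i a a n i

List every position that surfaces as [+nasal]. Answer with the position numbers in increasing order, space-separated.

From /n/ at 4 leftward: 3 /j/ → [+nasal]; 2 /o/ → [+nasal]; bound reached.
From /n/ at 8 leftward: 7 /a/ → [+nasal]; 6 /a/ → [+nasal]; bound reached.
Targets with no active source: positions 1 5 9 stay [-nasal].

2 3 4 6 7 8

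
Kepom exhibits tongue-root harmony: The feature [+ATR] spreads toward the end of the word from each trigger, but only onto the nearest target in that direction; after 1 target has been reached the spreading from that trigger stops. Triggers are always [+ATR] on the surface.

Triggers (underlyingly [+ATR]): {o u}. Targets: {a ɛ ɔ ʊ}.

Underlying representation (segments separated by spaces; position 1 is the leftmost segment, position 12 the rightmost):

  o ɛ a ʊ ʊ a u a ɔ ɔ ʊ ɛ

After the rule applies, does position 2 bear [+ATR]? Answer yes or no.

yes

From /o/ at 1 rightward: 2 /ɛ/ → [+ATR]; bound reached.
From /u/ at 7 rightward: 8 /a/ → [+ATR]; bound reached.
Targets with no active source: positions 3 4 5 6 9 10 11 12 stay [-ATR].
[+ATR] positions on the surface: 1 2 7 8.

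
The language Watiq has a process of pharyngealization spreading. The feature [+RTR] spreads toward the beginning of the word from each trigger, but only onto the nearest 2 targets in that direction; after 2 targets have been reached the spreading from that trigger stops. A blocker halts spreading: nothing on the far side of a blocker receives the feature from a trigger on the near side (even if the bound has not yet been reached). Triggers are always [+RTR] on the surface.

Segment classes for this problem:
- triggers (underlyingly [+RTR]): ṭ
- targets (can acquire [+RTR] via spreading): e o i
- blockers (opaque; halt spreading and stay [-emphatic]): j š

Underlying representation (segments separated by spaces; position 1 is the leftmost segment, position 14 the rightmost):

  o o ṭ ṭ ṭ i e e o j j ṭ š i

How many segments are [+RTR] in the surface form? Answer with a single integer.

6

From /ṭ/ at 3 leftward: 2 /o/ → [+RTR]; 1 /o/ → [+RTR]; bound reached.
From /ṭ/ at 4 leftward: 3 /ṭ/ is itself a trigger — this domain ends here.
From /ṭ/ at 5 leftward: 4 /ṭ/ is itself a trigger — this domain ends here.
From /ṭ/ at 12 leftward: 11 /j/ blocks.
Targets with no active source: positions 6 7 8 9 14 stay [-emphatic].
[+RTR] positions on the surface: 1 2 3 4 5 12.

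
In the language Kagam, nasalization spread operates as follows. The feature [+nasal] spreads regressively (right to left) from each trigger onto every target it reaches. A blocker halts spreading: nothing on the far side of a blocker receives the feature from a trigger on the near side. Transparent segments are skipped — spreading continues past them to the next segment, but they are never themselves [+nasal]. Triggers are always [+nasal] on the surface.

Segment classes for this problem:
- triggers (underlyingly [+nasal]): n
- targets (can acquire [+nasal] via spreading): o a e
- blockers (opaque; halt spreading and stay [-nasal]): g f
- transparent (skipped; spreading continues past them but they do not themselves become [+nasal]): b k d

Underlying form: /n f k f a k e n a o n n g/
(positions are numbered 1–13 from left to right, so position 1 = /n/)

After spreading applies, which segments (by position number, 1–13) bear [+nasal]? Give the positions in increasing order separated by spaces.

From /n/ at 1 leftward: word edge.
From /n/ at 8 leftward: 7 /e/ → [+nasal]; 6 /k/ transparent; 5 /a/ → [+nasal]; 4 /f/ blocks.
From /n/ at 11 leftward: 10 /o/ → [+nasal]; 9 /a/ → [+nasal]; 8 /n/ is itself a trigger — this domain ends here.
From /n/ at 12 leftward: 11 /n/ is itself a trigger — this domain ends here.

1 5 7 8 9 10 11 12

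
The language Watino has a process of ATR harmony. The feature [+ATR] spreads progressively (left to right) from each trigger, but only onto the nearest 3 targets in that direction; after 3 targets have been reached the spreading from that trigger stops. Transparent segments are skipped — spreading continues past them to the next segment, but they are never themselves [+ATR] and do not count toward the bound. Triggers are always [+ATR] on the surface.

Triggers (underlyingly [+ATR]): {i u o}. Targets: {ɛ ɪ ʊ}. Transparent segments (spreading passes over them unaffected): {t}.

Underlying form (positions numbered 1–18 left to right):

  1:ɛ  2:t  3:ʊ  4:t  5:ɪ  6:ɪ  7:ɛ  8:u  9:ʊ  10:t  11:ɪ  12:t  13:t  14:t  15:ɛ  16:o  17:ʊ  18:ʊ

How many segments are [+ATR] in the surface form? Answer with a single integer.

7

From /u/ at 8 rightward: 9 /ʊ/ → [+ATR]; 10 /t/ transparent; 11 /ɪ/ → [+ATR]; 12 /t/ transparent; 13 /t/ transparent; 14 /t/ transparent; 15 /ɛ/ → [+ATR]; bound reached.
From /o/ at 16 rightward: 17 /ʊ/ → [+ATR]; 18 /ʊ/ → [+ATR]; word edge.
Targets with no active source: positions 1 3 5 6 7 stay [-ATR].
[+ATR] positions on the surface: 8 9 11 15 16 17 18.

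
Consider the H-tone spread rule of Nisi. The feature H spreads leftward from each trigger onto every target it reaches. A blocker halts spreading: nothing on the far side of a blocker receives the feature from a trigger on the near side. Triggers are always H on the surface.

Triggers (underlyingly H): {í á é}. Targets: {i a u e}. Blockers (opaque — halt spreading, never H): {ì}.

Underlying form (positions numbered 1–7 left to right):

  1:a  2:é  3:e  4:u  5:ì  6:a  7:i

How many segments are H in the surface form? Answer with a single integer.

From /é/ at 2 leftward: 1 /a/ → H; word edge.
Targets with no active source: positions 3 4 6 7 stay [-high tone].
H positions on the surface: 1 2.

2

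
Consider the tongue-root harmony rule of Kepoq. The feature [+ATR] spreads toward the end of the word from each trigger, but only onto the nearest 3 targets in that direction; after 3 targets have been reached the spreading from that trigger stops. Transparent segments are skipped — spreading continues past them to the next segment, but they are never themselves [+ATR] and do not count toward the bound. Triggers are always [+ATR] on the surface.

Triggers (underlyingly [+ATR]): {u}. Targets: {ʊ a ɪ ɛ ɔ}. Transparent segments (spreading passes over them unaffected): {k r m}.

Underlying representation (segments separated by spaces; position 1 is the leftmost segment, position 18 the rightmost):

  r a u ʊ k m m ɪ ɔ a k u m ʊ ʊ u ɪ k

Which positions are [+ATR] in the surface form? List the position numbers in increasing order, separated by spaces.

3 4 8 9 12 14 15 16 17

From /u/ at 3 rightward: 4 /ʊ/ → [+ATR]; 5 /k/ transparent; 6 /m/ transparent; 7 /m/ transparent; 8 /ɪ/ → [+ATR]; 9 /ɔ/ → [+ATR]; bound reached.
From /u/ at 12 rightward: 13 /m/ transparent; 14 /ʊ/ → [+ATR]; 15 /ʊ/ → [+ATR]; 16 /u/ is itself a trigger — this domain ends here.
From /u/ at 16 rightward: 17 /ɪ/ → [+ATR]; 18 /k/ transparent; word edge.
Targets with no active source: positions 2 10 stay [-ATR].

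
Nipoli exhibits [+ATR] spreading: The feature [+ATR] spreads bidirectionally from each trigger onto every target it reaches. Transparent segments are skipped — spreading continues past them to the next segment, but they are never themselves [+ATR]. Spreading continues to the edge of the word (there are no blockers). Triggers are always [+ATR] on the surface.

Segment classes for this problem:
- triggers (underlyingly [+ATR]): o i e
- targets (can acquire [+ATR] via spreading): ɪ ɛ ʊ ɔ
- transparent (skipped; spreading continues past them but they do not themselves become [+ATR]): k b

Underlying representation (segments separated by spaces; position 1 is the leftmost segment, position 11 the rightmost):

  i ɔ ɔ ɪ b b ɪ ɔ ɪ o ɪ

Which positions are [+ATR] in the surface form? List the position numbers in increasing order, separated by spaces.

From /i/ at 1 rightward: 2 /ɔ/ → [+ATR]; 3 /ɔ/ → [+ATR]; 4 /ɪ/ → [+ATR]; 5 /b/ transparent; 6 /b/ transparent; 7 /ɪ/ → [+ATR]; 8 /ɔ/ → [+ATR]; 9 /ɪ/ → [+ATR]; 10 /o/ is itself a trigger — this domain ends here.
From /i/ at 1 leftward: word edge.
From /o/ at 10 rightward: 11 /ɪ/ → [+ATR]; word edge.
From /o/ at 10 leftward: 9 /ɪ/ → [+ATR]; 8 /ɔ/ → [+ATR]; 7 /ɪ/ → [+ATR]; 6 /b/ transparent; 5 /b/ transparent; 4 /ɪ/ → [+ATR]; 3 /ɔ/ → [+ATR]; 2 /ɔ/ → [+ATR]; 1 /i/ is itself a trigger — this domain ends here.

1 2 3 4 7 8 9 10 11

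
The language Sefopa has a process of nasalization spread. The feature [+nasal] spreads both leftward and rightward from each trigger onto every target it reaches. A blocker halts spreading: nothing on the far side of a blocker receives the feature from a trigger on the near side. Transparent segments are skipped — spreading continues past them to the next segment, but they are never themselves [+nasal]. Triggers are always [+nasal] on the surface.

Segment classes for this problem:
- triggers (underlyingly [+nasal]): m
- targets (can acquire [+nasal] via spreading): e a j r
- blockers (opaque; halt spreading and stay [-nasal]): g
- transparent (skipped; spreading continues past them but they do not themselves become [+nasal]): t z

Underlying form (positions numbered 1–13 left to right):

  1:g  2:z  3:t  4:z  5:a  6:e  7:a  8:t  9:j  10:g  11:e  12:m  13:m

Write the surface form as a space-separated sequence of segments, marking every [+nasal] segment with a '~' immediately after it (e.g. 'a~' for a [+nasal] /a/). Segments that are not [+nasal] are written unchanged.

g z t z a e a t j g e~ m~ m~

From /m/ at 12 rightward: 13 /m/ is itself a trigger — this domain ends here.
From /m/ at 12 leftward: 11 /e/ → [+nasal]; 10 /g/ blocks.
From /m/ at 13 rightward: word edge.
From /m/ at 13 leftward: 12 /m/ is itself a trigger — this domain ends here.
Targets with no active source: positions 5 6 7 9 stay [-nasal].
[+nasal] positions on the surface: 11 12 13.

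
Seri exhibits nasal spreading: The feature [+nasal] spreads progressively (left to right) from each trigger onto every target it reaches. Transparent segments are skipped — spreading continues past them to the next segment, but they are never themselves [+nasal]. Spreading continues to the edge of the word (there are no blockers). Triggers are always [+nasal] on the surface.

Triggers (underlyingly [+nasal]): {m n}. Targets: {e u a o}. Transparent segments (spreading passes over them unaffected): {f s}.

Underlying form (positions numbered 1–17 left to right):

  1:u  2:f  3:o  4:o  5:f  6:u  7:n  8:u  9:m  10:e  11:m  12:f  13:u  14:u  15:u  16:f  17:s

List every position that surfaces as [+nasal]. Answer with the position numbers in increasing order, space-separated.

7 8 9 10 11 13 14 15

From /n/ at 7 rightward: 8 /u/ → [+nasal]; 9 /m/ is itself a trigger — this domain ends here.
From /m/ at 9 rightward: 10 /e/ → [+nasal]; 11 /m/ is itself a trigger — this domain ends here.
From /m/ at 11 rightward: 12 /f/ transparent; 13 /u/ → [+nasal]; 14 /u/ → [+nasal]; 15 /u/ → [+nasal]; 16 /f/ transparent; 17 /s/ transparent; word edge.
Targets with no active source: positions 1 3 4 6 stay [-nasal].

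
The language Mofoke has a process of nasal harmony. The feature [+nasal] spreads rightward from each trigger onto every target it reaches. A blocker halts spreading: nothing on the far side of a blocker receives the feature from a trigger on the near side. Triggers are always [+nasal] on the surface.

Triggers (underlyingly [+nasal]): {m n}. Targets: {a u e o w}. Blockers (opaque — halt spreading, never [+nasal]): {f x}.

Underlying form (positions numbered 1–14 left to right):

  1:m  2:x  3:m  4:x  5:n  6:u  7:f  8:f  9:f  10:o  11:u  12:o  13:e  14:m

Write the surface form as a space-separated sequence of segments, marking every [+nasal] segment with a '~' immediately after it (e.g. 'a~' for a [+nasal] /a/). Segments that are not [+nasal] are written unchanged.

m~ x m~ x n~ u~ f f f o u o e m~

From /m/ at 1 rightward: 2 /x/ blocks.
From /m/ at 3 rightward: 4 /x/ blocks.
From /n/ at 5 rightward: 6 /u/ → [+nasal]; 7 /f/ blocks.
From /m/ at 14 rightward: word edge.
Targets with no active source: positions 10 11 12 13 stay [-nasal].
[+nasal] positions on the surface: 1 3 5 6 14.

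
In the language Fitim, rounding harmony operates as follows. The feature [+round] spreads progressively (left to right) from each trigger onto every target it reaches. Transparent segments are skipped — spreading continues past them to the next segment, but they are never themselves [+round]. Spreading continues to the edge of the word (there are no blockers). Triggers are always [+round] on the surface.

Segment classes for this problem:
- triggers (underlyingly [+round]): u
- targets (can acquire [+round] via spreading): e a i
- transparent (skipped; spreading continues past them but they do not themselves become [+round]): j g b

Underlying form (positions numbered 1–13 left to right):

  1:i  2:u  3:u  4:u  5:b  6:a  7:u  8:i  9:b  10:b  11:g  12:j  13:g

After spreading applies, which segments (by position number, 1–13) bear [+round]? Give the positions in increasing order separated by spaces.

From /u/ at 2 rightward: 3 /u/ is itself a trigger — this domain ends here.
From /u/ at 3 rightward: 4 /u/ is itself a trigger — this domain ends here.
From /u/ at 4 rightward: 5 /b/ transparent; 6 /a/ → [+round]; 7 /u/ is itself a trigger — this domain ends here.
From /u/ at 7 rightward: 8 /i/ → [+round]; 9 /b/ transparent; 10 /b/ transparent; 11 /g/ transparent; 12 /j/ transparent; 13 /g/ transparent; word edge.
Target with no active source: position 1 stays [-round].

2 3 4 6 7 8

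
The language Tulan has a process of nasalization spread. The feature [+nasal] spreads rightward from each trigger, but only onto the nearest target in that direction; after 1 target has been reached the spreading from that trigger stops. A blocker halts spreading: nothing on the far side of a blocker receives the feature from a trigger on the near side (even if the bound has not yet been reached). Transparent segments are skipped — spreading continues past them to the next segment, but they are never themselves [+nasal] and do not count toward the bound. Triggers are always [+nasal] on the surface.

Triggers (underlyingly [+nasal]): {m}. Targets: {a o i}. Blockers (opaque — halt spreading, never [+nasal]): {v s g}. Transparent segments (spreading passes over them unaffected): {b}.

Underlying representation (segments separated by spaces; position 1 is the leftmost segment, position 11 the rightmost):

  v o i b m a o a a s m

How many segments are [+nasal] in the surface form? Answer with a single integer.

From /m/ at 5 rightward: 6 /a/ → [+nasal]; bound reached.
From /m/ at 11 rightward: word edge.
Targets with no active source: positions 2 3 7 8 9 stay [-nasal].
[+nasal] positions on the surface: 5 6 11.

3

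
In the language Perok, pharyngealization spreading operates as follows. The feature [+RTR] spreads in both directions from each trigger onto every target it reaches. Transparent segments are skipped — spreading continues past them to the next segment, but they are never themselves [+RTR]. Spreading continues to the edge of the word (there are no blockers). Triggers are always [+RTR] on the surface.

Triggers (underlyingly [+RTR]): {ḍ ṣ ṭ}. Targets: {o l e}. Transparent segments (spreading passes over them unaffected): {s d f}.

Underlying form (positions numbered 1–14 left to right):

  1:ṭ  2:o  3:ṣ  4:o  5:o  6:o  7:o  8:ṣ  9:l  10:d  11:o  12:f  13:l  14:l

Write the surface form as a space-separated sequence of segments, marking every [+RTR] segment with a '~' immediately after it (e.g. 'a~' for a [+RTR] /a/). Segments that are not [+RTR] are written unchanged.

ṭ~ o~ ṣ~ o~ o~ o~ o~ ṣ~ l~ d o~ f l~ l~

From /ṭ/ at 1 rightward: 2 /o/ → [+RTR]; 3 /ṣ/ is itself a trigger — this domain ends here.
From /ṭ/ at 1 leftward: word edge.
From /ṣ/ at 3 rightward: 4 /o/ → [+RTR]; 5 /o/ → [+RTR]; 6 /o/ → [+RTR]; 7 /o/ → [+RTR]; 8 /ṣ/ is itself a trigger — this domain ends here.
From /ṣ/ at 3 leftward: 2 /o/ → [+RTR]; 1 /ṭ/ is itself a trigger — this domain ends here.
From /ṣ/ at 8 rightward: 9 /l/ → [+RTR]; 10 /d/ transparent; 11 /o/ → [+RTR]; 12 /f/ transparent; 13 /l/ → [+RTR]; 14 /l/ → [+RTR]; word edge.
From /ṣ/ at 8 leftward: 7 /o/ → [+RTR]; 6 /o/ → [+RTR]; 5 /o/ → [+RTR]; 4 /o/ → [+RTR]; 3 /ṣ/ is itself a trigger — this domain ends here.
[+RTR] positions on the surface: 1 2 3 4 5 6 7 8 9 11 13 14.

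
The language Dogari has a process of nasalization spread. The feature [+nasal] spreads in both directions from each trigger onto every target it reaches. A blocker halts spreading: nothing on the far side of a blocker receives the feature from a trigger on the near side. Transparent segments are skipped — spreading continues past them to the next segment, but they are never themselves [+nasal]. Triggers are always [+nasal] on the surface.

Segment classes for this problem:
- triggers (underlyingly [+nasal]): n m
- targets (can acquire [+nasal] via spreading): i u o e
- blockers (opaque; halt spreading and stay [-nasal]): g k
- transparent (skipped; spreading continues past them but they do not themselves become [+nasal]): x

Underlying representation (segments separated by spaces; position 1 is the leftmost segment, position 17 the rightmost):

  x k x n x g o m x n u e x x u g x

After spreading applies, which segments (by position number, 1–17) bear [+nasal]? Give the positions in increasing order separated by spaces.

From /n/ at 4 rightward: 5 /x/ transparent; 6 /g/ blocks.
From /n/ at 4 leftward: 3 /x/ transparent; 2 /k/ blocks.
From /m/ at 8 rightward: 9 /x/ transparent; 10 /n/ is itself a trigger — this domain ends here.
From /m/ at 8 leftward: 7 /o/ → [+nasal]; 6 /g/ blocks.
From /n/ at 10 rightward: 11 /u/ → [+nasal]; 12 /e/ → [+nasal]; 13 /x/ transparent; 14 /x/ transparent; 15 /u/ → [+nasal]; 16 /g/ blocks.
From /n/ at 10 leftward: 9 /x/ transparent; 8 /m/ is itself a trigger — this domain ends here.

4 7 8 10 11 12 15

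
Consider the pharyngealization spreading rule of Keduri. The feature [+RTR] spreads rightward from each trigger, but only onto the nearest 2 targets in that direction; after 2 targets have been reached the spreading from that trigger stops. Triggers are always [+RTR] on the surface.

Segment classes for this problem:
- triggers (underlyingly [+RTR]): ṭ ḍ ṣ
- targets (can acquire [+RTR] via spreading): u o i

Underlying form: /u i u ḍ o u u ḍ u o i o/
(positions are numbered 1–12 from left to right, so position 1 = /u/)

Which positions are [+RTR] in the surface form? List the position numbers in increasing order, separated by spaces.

4 5 6 8 9 10

From /ḍ/ at 4 rightward: 5 /o/ → [+RTR]; 6 /u/ → [+RTR]; bound reached.
From /ḍ/ at 8 rightward: 9 /u/ → [+RTR]; 10 /o/ → [+RTR]; bound reached.
Targets with no active source: positions 1 2 3 7 11 12 stay [-emphatic].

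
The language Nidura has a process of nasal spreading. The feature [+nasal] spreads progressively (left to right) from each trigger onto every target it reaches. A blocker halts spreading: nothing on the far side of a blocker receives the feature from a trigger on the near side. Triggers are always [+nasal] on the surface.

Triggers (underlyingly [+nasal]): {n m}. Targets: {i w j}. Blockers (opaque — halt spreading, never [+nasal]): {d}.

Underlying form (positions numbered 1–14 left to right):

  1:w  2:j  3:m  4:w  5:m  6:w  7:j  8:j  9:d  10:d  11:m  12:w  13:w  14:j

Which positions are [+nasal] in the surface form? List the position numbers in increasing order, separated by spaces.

3 4 5 6 7 8 11 12 13 14

From /m/ at 3 rightward: 4 /w/ → [+nasal]; 5 /m/ is itself a trigger — this domain ends here.
From /m/ at 5 rightward: 6 /w/ → [+nasal]; 7 /j/ → [+nasal]; 8 /j/ → [+nasal]; 9 /d/ blocks.
From /m/ at 11 rightward: 12 /w/ → [+nasal]; 13 /w/ → [+nasal]; 14 /j/ → [+nasal]; word edge.
Targets with no active source: positions 1 2 stay [-nasal].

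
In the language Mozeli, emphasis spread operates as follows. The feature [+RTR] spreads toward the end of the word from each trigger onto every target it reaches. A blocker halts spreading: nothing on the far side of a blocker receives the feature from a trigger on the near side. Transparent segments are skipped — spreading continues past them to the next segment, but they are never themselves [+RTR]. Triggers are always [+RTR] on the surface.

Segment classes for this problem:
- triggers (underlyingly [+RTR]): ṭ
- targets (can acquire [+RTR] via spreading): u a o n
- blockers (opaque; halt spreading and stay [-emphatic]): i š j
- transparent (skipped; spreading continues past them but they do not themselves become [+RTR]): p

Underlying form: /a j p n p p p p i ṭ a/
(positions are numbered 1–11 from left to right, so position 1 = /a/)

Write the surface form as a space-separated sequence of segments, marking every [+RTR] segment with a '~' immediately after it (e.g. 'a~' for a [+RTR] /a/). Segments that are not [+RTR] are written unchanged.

From /ṭ/ at 10 rightward: 11 /a/ → [+RTR]; word edge.
Targets with no active source: positions 1 4 stay [-emphatic].
[+RTR] positions on the surface: 10 11.

a j p n p p p p i ṭ~ a~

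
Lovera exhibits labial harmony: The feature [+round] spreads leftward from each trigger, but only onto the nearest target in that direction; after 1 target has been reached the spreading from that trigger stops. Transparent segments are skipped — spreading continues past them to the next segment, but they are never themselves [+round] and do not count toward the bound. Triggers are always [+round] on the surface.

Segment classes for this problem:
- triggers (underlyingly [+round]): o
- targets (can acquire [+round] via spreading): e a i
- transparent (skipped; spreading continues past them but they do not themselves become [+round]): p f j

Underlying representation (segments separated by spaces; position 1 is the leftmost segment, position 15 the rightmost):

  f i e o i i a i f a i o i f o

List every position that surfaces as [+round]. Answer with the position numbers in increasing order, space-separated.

3 4 11 12 13 15

From /o/ at 4 leftward: 3 /e/ → [+round]; bound reached.
From /o/ at 12 leftward: 11 /i/ → [+round]; bound reached.
From /o/ at 15 leftward: 14 /f/ transparent; 13 /i/ → [+round]; bound reached.
Targets with no active source: positions 2 5 6 7 8 10 stay [-round].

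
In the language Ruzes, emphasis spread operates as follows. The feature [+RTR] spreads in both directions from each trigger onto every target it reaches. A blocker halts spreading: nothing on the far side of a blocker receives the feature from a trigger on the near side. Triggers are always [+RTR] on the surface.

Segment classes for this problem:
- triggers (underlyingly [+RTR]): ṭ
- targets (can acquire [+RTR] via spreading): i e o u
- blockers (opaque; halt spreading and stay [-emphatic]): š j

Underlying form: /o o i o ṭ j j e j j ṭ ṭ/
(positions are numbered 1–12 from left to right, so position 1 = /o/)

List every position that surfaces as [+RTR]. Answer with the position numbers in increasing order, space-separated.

1 2 3 4 5 11 12

From /ṭ/ at 5 rightward: 6 /j/ blocks.
From /ṭ/ at 5 leftward: 4 /o/ → [+RTR]; 3 /i/ → [+RTR]; 2 /o/ → [+RTR]; 1 /o/ → [+RTR]; word edge.
From /ṭ/ at 11 rightward: 12 /ṭ/ is itself a trigger — this domain ends here.
From /ṭ/ at 11 leftward: 10 /j/ blocks.
From /ṭ/ at 12 rightward: word edge.
From /ṭ/ at 12 leftward: 11 /ṭ/ is itself a trigger — this domain ends here.
Target with no active source: position 8 stays [-emphatic].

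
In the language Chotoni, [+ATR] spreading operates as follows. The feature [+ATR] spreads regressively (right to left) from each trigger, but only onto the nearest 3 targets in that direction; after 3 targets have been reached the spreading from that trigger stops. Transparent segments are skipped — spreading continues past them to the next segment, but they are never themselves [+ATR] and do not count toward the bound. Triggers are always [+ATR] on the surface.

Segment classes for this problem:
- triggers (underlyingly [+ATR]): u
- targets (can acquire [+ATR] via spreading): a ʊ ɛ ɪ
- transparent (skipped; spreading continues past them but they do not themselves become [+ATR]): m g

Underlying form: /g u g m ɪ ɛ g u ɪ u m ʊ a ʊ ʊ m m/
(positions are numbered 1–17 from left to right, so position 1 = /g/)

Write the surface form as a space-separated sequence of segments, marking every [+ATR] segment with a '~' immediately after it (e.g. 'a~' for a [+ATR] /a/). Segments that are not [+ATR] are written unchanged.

From /u/ at 2 leftward: 1 /g/ transparent; word edge.
From /u/ at 8 leftward: 7 /g/ transparent; 6 /ɛ/ → [+ATR]; 5 /ɪ/ → [+ATR]; 4 /m/ transparent; 3 /g/ transparent; 2 /u/ is itself a trigger — this domain ends here.
From /u/ at 10 leftward: 9 /ɪ/ → [+ATR]; 8 /u/ is itself a trigger — this domain ends here.
Targets with no active source: positions 12 13 14 15 stay [-ATR].
[+ATR] positions on the surface: 2 5 6 8 9 10.

g u~ g m ɪ~ ɛ~ g u~ ɪ~ u~ m ʊ a ʊ ʊ m m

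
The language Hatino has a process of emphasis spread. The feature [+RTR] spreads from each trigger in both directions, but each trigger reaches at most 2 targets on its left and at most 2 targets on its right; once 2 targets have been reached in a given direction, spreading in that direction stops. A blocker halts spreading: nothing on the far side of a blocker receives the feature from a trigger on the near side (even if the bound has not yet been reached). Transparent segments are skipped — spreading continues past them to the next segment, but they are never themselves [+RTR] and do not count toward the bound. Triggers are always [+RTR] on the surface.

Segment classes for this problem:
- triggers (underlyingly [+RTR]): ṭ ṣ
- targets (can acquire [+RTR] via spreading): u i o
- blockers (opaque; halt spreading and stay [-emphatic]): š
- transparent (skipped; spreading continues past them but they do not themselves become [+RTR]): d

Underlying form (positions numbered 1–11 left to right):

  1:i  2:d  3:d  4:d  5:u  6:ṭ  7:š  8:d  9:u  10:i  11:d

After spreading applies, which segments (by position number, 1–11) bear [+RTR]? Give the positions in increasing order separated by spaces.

1 5 6

From /ṭ/ at 6 rightward: 7 /š/ blocks.
From /ṭ/ at 6 leftward: 5 /u/ → [+RTR]; 4 /d/ transparent; 3 /d/ transparent; 2 /d/ transparent; 1 /i/ → [+RTR]; bound reached.
Targets with no active source: positions 9 10 stay [-emphatic].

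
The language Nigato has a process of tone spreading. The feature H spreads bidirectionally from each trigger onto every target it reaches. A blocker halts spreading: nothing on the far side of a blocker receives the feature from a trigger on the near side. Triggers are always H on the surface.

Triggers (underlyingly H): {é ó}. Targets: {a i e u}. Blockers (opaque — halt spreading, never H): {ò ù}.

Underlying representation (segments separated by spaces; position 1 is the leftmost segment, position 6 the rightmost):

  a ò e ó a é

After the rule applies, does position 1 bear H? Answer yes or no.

From /ó/ at 4 rightward: 5 /a/ → H; 6 /é/ is itself a trigger — this domain ends here.
From /ó/ at 4 leftward: 3 /e/ → H; 2 /ò/ blocks.
From /é/ at 6 rightward: word edge.
From /é/ at 6 leftward: 5 /a/ → H; 4 /ó/ is itself a trigger — this domain ends here.
Target with no active source: position 1 stays [-high tone].
H positions on the surface: 3 4 5 6.

no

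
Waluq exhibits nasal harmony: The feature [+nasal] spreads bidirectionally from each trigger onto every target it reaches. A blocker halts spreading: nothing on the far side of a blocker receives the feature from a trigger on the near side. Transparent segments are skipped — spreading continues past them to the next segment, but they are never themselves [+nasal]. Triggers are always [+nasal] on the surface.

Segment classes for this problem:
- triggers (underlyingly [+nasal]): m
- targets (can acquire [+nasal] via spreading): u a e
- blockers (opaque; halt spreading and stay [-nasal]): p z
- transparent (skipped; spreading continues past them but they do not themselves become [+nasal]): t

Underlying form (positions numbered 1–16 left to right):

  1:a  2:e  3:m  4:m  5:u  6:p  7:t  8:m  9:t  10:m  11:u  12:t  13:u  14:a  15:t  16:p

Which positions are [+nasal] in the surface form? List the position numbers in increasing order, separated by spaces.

1 2 3 4 5 8 10 11 13 14

From /m/ at 3 rightward: 4 /m/ is itself a trigger — this domain ends here.
From /m/ at 3 leftward: 2 /e/ → [+nasal]; 1 /a/ → [+nasal]; word edge.
From /m/ at 4 rightward: 5 /u/ → [+nasal]; 6 /p/ blocks.
From /m/ at 4 leftward: 3 /m/ is itself a trigger — this domain ends here.
From /m/ at 8 rightward: 9 /t/ transparent; 10 /m/ is itself a trigger — this domain ends here.
From /m/ at 8 leftward: 7 /t/ transparent; 6 /p/ blocks.
From /m/ at 10 rightward: 11 /u/ → [+nasal]; 12 /t/ transparent; 13 /u/ → [+nasal]; 14 /a/ → [+nasal]; 15 /t/ transparent; 16 /p/ blocks.
From /m/ at 10 leftward: 9 /t/ transparent; 8 /m/ is itself a trigger — this domain ends here.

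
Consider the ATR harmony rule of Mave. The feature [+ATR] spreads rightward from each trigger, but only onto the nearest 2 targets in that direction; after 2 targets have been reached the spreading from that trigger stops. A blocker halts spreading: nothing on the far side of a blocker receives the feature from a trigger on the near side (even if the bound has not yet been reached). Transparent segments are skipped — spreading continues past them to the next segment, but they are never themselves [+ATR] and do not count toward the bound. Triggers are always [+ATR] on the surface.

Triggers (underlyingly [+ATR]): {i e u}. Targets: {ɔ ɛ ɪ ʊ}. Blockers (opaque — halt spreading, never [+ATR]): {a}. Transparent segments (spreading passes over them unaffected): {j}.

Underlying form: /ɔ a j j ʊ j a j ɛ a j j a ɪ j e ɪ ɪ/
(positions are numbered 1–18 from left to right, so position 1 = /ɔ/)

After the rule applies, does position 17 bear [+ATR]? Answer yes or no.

From /e/ at 16 rightward: 17 /ɪ/ → [+ATR]; 18 /ɪ/ → [+ATR]; bound reached.
Targets with no active source: positions 1 5 9 14 stay [-ATR].
[+ATR] positions on the surface: 16 17 18.

yes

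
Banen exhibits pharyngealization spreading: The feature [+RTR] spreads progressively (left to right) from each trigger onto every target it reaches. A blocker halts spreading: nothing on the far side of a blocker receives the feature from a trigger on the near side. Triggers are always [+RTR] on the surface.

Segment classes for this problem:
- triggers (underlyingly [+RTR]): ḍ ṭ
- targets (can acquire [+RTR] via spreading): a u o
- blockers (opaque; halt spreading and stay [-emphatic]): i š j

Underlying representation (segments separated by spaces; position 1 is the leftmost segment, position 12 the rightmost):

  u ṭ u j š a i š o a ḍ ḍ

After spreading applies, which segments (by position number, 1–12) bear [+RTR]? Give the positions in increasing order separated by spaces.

From /ṭ/ at 2 rightward: 3 /u/ → [+RTR]; 4 /j/ blocks.
From /ḍ/ at 11 rightward: 12 /ḍ/ is itself a trigger — this domain ends here.
From /ḍ/ at 12 rightward: word edge.
Targets with no active source: positions 1 6 9 10 stay [-emphatic].

2 3 11 12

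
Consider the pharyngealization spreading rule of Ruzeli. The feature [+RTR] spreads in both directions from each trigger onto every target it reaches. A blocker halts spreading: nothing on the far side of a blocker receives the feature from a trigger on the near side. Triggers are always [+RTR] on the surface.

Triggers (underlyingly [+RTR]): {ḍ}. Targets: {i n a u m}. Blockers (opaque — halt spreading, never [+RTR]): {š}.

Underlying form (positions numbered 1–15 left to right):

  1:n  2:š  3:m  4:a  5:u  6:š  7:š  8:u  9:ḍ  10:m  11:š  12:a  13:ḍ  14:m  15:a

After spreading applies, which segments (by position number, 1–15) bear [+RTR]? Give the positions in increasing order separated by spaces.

8 9 10 12 13 14 15

From /ḍ/ at 9 rightward: 10 /m/ → [+RTR]; 11 /š/ blocks.
From /ḍ/ at 9 leftward: 8 /u/ → [+RTR]; 7 /š/ blocks.
From /ḍ/ at 13 rightward: 14 /m/ → [+RTR]; 15 /a/ → [+RTR]; word edge.
From /ḍ/ at 13 leftward: 12 /a/ → [+RTR]; 11 /š/ blocks.
Targets with no active source: positions 1 3 4 5 stay [-emphatic].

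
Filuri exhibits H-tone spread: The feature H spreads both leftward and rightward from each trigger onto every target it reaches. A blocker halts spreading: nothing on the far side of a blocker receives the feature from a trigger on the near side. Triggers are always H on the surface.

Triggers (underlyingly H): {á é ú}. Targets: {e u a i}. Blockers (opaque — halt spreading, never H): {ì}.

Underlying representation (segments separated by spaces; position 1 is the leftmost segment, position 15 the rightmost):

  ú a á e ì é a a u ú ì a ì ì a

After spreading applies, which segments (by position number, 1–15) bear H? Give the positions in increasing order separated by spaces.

1 2 3 4 6 7 8 9 10

From /ú/ at 1 rightward: 2 /a/ → H; 3 /á/ is itself a trigger — this domain ends here.
From /ú/ at 1 leftward: word edge.
From /á/ at 3 rightward: 4 /e/ → H; 5 /ì/ blocks.
From /á/ at 3 leftward: 2 /a/ → H; 1 /ú/ is itself a trigger — this domain ends here.
From /é/ at 6 rightward: 7 /a/ → H; 8 /a/ → H; 9 /u/ → H; 10 /ú/ is itself a trigger — this domain ends here.
From /é/ at 6 leftward: 5 /ì/ blocks.
From /ú/ at 10 rightward: 11 /ì/ blocks.
From /ú/ at 10 leftward: 9 /u/ → H; 8 /a/ → H; 7 /a/ → H; 6 /é/ is itself a trigger — this domain ends here.
Targets with no active source: positions 12 15 stay [-high tone].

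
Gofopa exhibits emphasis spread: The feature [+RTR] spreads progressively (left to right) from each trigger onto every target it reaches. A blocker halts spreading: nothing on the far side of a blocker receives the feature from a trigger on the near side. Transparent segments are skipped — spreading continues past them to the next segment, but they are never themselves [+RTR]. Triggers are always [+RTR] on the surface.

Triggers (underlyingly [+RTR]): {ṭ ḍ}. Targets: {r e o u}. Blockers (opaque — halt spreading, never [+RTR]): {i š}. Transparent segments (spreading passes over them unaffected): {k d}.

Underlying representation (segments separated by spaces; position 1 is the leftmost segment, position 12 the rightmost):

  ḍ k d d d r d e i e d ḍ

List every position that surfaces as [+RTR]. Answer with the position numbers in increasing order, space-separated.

1 6 8 12

From /ḍ/ at 1 rightward: 2 /k/ transparent; 3 /d/ transparent; 4 /d/ transparent; 5 /d/ transparent; 6 /r/ → [+RTR]; 7 /d/ transparent; 8 /e/ → [+RTR]; 9 /i/ blocks.
From /ḍ/ at 12 rightward: word edge.
Target with no active source: position 10 stays [-emphatic].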